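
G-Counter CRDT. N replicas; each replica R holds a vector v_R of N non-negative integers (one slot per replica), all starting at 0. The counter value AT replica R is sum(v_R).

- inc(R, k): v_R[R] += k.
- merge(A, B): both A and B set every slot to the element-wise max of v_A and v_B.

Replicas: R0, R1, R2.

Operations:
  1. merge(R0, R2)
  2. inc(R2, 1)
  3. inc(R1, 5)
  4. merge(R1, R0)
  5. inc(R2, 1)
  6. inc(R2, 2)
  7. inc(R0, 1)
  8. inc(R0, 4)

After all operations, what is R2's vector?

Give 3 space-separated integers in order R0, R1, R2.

Op 1: merge R0<->R2 -> R0=(0,0,0) R2=(0,0,0)
Op 2: inc R2 by 1 -> R2=(0,0,1) value=1
Op 3: inc R1 by 5 -> R1=(0,5,0) value=5
Op 4: merge R1<->R0 -> R1=(0,5,0) R0=(0,5,0)
Op 5: inc R2 by 1 -> R2=(0,0,2) value=2
Op 6: inc R2 by 2 -> R2=(0,0,4) value=4
Op 7: inc R0 by 1 -> R0=(1,5,0) value=6
Op 8: inc R0 by 4 -> R0=(5,5,0) value=10

Answer: 0 0 4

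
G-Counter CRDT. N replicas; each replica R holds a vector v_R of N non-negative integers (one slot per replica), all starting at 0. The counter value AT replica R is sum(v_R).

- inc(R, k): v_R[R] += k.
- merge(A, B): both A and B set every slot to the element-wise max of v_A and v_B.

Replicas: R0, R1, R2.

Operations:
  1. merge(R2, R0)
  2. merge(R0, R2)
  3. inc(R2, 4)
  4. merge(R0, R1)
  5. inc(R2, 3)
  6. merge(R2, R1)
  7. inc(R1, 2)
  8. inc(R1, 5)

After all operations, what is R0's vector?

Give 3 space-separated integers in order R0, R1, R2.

Op 1: merge R2<->R0 -> R2=(0,0,0) R0=(0,0,0)
Op 2: merge R0<->R2 -> R0=(0,0,0) R2=(0,0,0)
Op 3: inc R2 by 4 -> R2=(0,0,4) value=4
Op 4: merge R0<->R1 -> R0=(0,0,0) R1=(0,0,0)
Op 5: inc R2 by 3 -> R2=(0,0,7) value=7
Op 6: merge R2<->R1 -> R2=(0,0,7) R1=(0,0,7)
Op 7: inc R1 by 2 -> R1=(0,2,7) value=9
Op 8: inc R1 by 5 -> R1=(0,7,7) value=14

Answer: 0 0 0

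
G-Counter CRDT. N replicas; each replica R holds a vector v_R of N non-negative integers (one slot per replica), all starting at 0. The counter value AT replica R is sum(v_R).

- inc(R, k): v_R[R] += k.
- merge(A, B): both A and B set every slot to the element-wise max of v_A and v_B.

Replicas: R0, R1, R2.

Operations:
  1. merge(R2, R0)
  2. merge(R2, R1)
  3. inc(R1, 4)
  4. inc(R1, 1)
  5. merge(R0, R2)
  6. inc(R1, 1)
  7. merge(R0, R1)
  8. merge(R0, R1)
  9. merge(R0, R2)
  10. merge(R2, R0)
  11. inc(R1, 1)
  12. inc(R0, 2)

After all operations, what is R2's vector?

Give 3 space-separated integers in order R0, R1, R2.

Answer: 0 6 0

Derivation:
Op 1: merge R2<->R0 -> R2=(0,0,0) R0=(0,0,0)
Op 2: merge R2<->R1 -> R2=(0,0,0) R1=(0,0,0)
Op 3: inc R1 by 4 -> R1=(0,4,0) value=4
Op 4: inc R1 by 1 -> R1=(0,5,0) value=5
Op 5: merge R0<->R2 -> R0=(0,0,0) R2=(0,0,0)
Op 6: inc R1 by 1 -> R1=(0,6,0) value=6
Op 7: merge R0<->R1 -> R0=(0,6,0) R1=(0,6,0)
Op 8: merge R0<->R1 -> R0=(0,6,0) R1=(0,6,0)
Op 9: merge R0<->R2 -> R0=(0,6,0) R2=(0,6,0)
Op 10: merge R2<->R0 -> R2=(0,6,0) R0=(0,6,0)
Op 11: inc R1 by 1 -> R1=(0,7,0) value=7
Op 12: inc R0 by 2 -> R0=(2,6,0) value=8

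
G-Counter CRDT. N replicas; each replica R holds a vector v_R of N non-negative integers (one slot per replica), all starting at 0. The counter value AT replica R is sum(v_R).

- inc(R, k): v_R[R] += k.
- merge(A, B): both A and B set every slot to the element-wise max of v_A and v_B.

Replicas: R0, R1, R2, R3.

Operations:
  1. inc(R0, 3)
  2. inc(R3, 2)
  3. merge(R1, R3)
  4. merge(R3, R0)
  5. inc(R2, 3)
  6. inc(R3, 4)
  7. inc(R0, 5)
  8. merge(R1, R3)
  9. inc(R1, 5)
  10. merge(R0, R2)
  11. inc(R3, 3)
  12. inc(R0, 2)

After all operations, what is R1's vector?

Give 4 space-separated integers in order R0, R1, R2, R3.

Op 1: inc R0 by 3 -> R0=(3,0,0,0) value=3
Op 2: inc R3 by 2 -> R3=(0,0,0,2) value=2
Op 3: merge R1<->R3 -> R1=(0,0,0,2) R3=(0,0,0,2)
Op 4: merge R3<->R0 -> R3=(3,0,0,2) R0=(3,0,0,2)
Op 5: inc R2 by 3 -> R2=(0,0,3,0) value=3
Op 6: inc R3 by 4 -> R3=(3,0,0,6) value=9
Op 7: inc R0 by 5 -> R0=(8,0,0,2) value=10
Op 8: merge R1<->R3 -> R1=(3,0,0,6) R3=(3,0,0,6)
Op 9: inc R1 by 5 -> R1=(3,5,0,6) value=14
Op 10: merge R0<->R2 -> R0=(8,0,3,2) R2=(8,0,3,2)
Op 11: inc R3 by 3 -> R3=(3,0,0,9) value=12
Op 12: inc R0 by 2 -> R0=(10,0,3,2) value=15

Answer: 3 5 0 6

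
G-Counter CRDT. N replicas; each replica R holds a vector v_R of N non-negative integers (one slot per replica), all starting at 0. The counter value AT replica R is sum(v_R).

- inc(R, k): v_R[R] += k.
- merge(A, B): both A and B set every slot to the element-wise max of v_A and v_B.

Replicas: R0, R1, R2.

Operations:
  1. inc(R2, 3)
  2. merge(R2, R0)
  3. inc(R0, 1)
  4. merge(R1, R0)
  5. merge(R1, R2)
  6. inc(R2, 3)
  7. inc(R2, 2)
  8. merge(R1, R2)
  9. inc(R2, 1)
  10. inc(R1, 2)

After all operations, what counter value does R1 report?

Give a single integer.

Answer: 11

Derivation:
Op 1: inc R2 by 3 -> R2=(0,0,3) value=3
Op 2: merge R2<->R0 -> R2=(0,0,3) R0=(0,0,3)
Op 3: inc R0 by 1 -> R0=(1,0,3) value=4
Op 4: merge R1<->R0 -> R1=(1,0,3) R0=(1,0,3)
Op 5: merge R1<->R2 -> R1=(1,0,3) R2=(1,0,3)
Op 6: inc R2 by 3 -> R2=(1,0,6) value=7
Op 7: inc R2 by 2 -> R2=(1,0,8) value=9
Op 8: merge R1<->R2 -> R1=(1,0,8) R2=(1,0,8)
Op 9: inc R2 by 1 -> R2=(1,0,9) value=10
Op 10: inc R1 by 2 -> R1=(1,2,8) value=11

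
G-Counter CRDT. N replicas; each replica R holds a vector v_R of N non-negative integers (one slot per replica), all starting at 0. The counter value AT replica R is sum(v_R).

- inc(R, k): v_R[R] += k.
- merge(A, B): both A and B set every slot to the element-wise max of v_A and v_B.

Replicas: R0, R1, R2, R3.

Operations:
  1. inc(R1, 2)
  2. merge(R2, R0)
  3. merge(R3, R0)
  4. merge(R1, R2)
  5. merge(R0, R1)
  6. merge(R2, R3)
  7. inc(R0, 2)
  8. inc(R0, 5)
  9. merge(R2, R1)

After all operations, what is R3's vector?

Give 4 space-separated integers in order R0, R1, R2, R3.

Answer: 0 2 0 0

Derivation:
Op 1: inc R1 by 2 -> R1=(0,2,0,0) value=2
Op 2: merge R2<->R0 -> R2=(0,0,0,0) R0=(0,0,0,0)
Op 3: merge R3<->R0 -> R3=(0,0,0,0) R0=(0,0,0,0)
Op 4: merge R1<->R2 -> R1=(0,2,0,0) R2=(0,2,0,0)
Op 5: merge R0<->R1 -> R0=(0,2,0,0) R1=(0,2,0,0)
Op 6: merge R2<->R3 -> R2=(0,2,0,0) R3=(0,2,0,0)
Op 7: inc R0 by 2 -> R0=(2,2,0,0) value=4
Op 8: inc R0 by 5 -> R0=(7,2,0,0) value=9
Op 9: merge R2<->R1 -> R2=(0,2,0,0) R1=(0,2,0,0)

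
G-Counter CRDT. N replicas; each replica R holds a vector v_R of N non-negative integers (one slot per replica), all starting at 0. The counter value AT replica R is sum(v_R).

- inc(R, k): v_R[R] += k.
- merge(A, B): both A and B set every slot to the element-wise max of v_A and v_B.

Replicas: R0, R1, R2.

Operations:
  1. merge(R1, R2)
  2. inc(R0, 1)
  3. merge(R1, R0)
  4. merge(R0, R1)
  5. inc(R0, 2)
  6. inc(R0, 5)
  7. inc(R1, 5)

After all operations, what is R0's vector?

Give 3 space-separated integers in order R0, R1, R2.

Answer: 8 0 0

Derivation:
Op 1: merge R1<->R2 -> R1=(0,0,0) R2=(0,0,0)
Op 2: inc R0 by 1 -> R0=(1,0,0) value=1
Op 3: merge R1<->R0 -> R1=(1,0,0) R0=(1,0,0)
Op 4: merge R0<->R1 -> R0=(1,0,0) R1=(1,0,0)
Op 5: inc R0 by 2 -> R0=(3,0,0) value=3
Op 6: inc R0 by 5 -> R0=(8,0,0) value=8
Op 7: inc R1 by 5 -> R1=(1,5,0) value=6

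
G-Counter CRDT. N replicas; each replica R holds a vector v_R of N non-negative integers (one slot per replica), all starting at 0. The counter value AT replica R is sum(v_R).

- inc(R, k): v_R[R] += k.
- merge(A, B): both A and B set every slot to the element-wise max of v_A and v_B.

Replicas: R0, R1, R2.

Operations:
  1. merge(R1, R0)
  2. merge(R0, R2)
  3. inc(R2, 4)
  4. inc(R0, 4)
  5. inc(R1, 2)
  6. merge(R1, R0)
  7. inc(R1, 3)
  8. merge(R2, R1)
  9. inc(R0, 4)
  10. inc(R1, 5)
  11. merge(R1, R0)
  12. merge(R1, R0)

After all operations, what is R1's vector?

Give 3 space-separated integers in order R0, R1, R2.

Op 1: merge R1<->R0 -> R1=(0,0,0) R0=(0,0,0)
Op 2: merge R0<->R2 -> R0=(0,0,0) R2=(0,0,0)
Op 3: inc R2 by 4 -> R2=(0,0,4) value=4
Op 4: inc R0 by 4 -> R0=(4,0,0) value=4
Op 5: inc R1 by 2 -> R1=(0,2,0) value=2
Op 6: merge R1<->R0 -> R1=(4,2,0) R0=(4,2,0)
Op 7: inc R1 by 3 -> R1=(4,5,0) value=9
Op 8: merge R2<->R1 -> R2=(4,5,4) R1=(4,5,4)
Op 9: inc R0 by 4 -> R0=(8,2,0) value=10
Op 10: inc R1 by 5 -> R1=(4,10,4) value=18
Op 11: merge R1<->R0 -> R1=(8,10,4) R0=(8,10,4)
Op 12: merge R1<->R0 -> R1=(8,10,4) R0=(8,10,4)

Answer: 8 10 4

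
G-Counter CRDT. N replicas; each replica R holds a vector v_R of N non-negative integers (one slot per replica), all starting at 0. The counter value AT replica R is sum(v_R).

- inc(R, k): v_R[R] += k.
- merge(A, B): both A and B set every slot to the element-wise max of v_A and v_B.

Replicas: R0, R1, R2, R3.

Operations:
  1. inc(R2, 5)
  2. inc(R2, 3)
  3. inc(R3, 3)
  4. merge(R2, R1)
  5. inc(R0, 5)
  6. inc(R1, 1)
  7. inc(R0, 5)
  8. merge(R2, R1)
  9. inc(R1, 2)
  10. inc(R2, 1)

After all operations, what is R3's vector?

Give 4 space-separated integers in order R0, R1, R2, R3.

Op 1: inc R2 by 5 -> R2=(0,0,5,0) value=5
Op 2: inc R2 by 3 -> R2=(0,0,8,0) value=8
Op 3: inc R3 by 3 -> R3=(0,0,0,3) value=3
Op 4: merge R2<->R1 -> R2=(0,0,8,0) R1=(0,0,8,0)
Op 5: inc R0 by 5 -> R0=(5,0,0,0) value=5
Op 6: inc R1 by 1 -> R1=(0,1,8,0) value=9
Op 7: inc R0 by 5 -> R0=(10,0,0,0) value=10
Op 8: merge R2<->R1 -> R2=(0,1,8,0) R1=(0,1,8,0)
Op 9: inc R1 by 2 -> R1=(0,3,8,0) value=11
Op 10: inc R2 by 1 -> R2=(0,1,9,0) value=10

Answer: 0 0 0 3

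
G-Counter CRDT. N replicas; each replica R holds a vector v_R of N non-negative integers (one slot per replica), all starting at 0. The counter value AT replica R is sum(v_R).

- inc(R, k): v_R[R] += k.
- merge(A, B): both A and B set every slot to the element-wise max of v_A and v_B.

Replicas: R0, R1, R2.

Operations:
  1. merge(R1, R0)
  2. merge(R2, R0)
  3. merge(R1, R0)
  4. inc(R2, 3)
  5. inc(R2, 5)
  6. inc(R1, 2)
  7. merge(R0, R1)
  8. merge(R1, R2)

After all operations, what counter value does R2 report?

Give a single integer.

Op 1: merge R1<->R0 -> R1=(0,0,0) R0=(0,0,0)
Op 2: merge R2<->R0 -> R2=(0,0,0) R0=(0,0,0)
Op 3: merge R1<->R0 -> R1=(0,0,0) R0=(0,0,0)
Op 4: inc R2 by 3 -> R2=(0,0,3) value=3
Op 5: inc R2 by 5 -> R2=(0,0,8) value=8
Op 6: inc R1 by 2 -> R1=(0,2,0) value=2
Op 7: merge R0<->R1 -> R0=(0,2,0) R1=(0,2,0)
Op 8: merge R1<->R2 -> R1=(0,2,8) R2=(0,2,8)

Answer: 10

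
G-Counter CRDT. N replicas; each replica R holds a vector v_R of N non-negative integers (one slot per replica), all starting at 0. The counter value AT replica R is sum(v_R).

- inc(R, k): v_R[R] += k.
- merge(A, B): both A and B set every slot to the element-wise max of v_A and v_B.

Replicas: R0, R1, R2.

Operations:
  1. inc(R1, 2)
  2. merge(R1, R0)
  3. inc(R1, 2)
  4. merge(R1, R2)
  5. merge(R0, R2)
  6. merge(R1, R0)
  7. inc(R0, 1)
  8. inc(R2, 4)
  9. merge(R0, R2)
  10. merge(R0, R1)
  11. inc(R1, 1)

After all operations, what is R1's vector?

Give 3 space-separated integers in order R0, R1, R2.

Op 1: inc R1 by 2 -> R1=(0,2,0) value=2
Op 2: merge R1<->R0 -> R1=(0,2,0) R0=(0,2,0)
Op 3: inc R1 by 2 -> R1=(0,4,0) value=4
Op 4: merge R1<->R2 -> R1=(0,4,0) R2=(0,4,0)
Op 5: merge R0<->R2 -> R0=(0,4,0) R2=(0,4,0)
Op 6: merge R1<->R0 -> R1=(0,4,0) R0=(0,4,0)
Op 7: inc R0 by 1 -> R0=(1,4,0) value=5
Op 8: inc R2 by 4 -> R2=(0,4,4) value=8
Op 9: merge R0<->R2 -> R0=(1,4,4) R2=(1,4,4)
Op 10: merge R0<->R1 -> R0=(1,4,4) R1=(1,4,4)
Op 11: inc R1 by 1 -> R1=(1,5,4) value=10

Answer: 1 5 4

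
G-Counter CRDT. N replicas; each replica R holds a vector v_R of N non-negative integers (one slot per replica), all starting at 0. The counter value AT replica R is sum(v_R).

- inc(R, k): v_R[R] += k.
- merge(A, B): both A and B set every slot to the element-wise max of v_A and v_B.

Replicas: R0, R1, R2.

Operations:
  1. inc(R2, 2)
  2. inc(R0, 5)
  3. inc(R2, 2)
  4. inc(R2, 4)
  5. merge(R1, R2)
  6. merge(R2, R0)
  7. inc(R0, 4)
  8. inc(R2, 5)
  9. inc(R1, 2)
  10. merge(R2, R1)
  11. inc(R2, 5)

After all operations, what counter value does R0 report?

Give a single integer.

Answer: 17

Derivation:
Op 1: inc R2 by 2 -> R2=(0,0,2) value=2
Op 2: inc R0 by 5 -> R0=(5,0,0) value=5
Op 3: inc R2 by 2 -> R2=(0,0,4) value=4
Op 4: inc R2 by 4 -> R2=(0,0,8) value=8
Op 5: merge R1<->R2 -> R1=(0,0,8) R2=(0,0,8)
Op 6: merge R2<->R0 -> R2=(5,0,8) R0=(5,0,8)
Op 7: inc R0 by 4 -> R0=(9,0,8) value=17
Op 8: inc R2 by 5 -> R2=(5,0,13) value=18
Op 9: inc R1 by 2 -> R1=(0,2,8) value=10
Op 10: merge R2<->R1 -> R2=(5,2,13) R1=(5,2,13)
Op 11: inc R2 by 5 -> R2=(5,2,18) value=25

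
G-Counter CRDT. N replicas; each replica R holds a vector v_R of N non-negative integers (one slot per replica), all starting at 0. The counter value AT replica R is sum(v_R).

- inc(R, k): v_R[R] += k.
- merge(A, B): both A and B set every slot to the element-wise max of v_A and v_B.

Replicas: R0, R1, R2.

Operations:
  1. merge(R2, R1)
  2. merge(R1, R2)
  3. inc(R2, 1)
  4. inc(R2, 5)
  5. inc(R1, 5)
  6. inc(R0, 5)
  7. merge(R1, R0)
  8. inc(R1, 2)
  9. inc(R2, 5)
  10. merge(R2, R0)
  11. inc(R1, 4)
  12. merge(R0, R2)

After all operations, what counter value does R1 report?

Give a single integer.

Answer: 16

Derivation:
Op 1: merge R2<->R1 -> R2=(0,0,0) R1=(0,0,0)
Op 2: merge R1<->R2 -> R1=(0,0,0) R2=(0,0,0)
Op 3: inc R2 by 1 -> R2=(0,0,1) value=1
Op 4: inc R2 by 5 -> R2=(0,0,6) value=6
Op 5: inc R1 by 5 -> R1=(0,5,0) value=5
Op 6: inc R0 by 5 -> R0=(5,0,0) value=5
Op 7: merge R1<->R0 -> R1=(5,5,0) R0=(5,5,0)
Op 8: inc R1 by 2 -> R1=(5,7,0) value=12
Op 9: inc R2 by 5 -> R2=(0,0,11) value=11
Op 10: merge R2<->R0 -> R2=(5,5,11) R0=(5,5,11)
Op 11: inc R1 by 4 -> R1=(5,11,0) value=16
Op 12: merge R0<->R2 -> R0=(5,5,11) R2=(5,5,11)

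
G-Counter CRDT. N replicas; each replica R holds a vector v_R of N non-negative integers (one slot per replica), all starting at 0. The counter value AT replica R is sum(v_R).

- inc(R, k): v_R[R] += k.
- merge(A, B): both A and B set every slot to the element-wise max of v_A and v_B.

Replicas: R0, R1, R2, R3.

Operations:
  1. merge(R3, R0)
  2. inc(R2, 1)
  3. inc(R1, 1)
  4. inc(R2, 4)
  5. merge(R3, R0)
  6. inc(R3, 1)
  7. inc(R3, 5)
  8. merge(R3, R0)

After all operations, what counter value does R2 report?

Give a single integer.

Op 1: merge R3<->R0 -> R3=(0,0,0,0) R0=(0,0,0,0)
Op 2: inc R2 by 1 -> R2=(0,0,1,0) value=1
Op 3: inc R1 by 1 -> R1=(0,1,0,0) value=1
Op 4: inc R2 by 4 -> R2=(0,0,5,0) value=5
Op 5: merge R3<->R0 -> R3=(0,0,0,0) R0=(0,0,0,0)
Op 6: inc R3 by 1 -> R3=(0,0,0,1) value=1
Op 7: inc R3 by 5 -> R3=(0,0,0,6) value=6
Op 8: merge R3<->R0 -> R3=(0,0,0,6) R0=(0,0,0,6)

Answer: 5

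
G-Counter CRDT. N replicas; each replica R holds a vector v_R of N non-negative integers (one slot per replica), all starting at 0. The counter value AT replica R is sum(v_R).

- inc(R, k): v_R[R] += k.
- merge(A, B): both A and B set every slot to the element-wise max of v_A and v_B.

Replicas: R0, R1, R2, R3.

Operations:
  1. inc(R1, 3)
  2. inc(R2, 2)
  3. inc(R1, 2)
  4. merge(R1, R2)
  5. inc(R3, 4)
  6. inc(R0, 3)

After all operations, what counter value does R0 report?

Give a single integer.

Op 1: inc R1 by 3 -> R1=(0,3,0,0) value=3
Op 2: inc R2 by 2 -> R2=(0,0,2,0) value=2
Op 3: inc R1 by 2 -> R1=(0,5,0,0) value=5
Op 4: merge R1<->R2 -> R1=(0,5,2,0) R2=(0,5,2,0)
Op 5: inc R3 by 4 -> R3=(0,0,0,4) value=4
Op 6: inc R0 by 3 -> R0=(3,0,0,0) value=3

Answer: 3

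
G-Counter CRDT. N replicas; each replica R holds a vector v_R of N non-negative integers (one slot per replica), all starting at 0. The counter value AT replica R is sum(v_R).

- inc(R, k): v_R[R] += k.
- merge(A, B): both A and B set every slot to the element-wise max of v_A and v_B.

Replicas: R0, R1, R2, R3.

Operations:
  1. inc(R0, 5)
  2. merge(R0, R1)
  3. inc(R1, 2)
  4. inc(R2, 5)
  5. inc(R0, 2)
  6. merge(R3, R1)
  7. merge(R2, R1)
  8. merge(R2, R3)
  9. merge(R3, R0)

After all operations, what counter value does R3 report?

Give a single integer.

Op 1: inc R0 by 5 -> R0=(5,0,0,0) value=5
Op 2: merge R0<->R1 -> R0=(5,0,0,0) R1=(5,0,0,0)
Op 3: inc R1 by 2 -> R1=(5,2,0,0) value=7
Op 4: inc R2 by 5 -> R2=(0,0,5,0) value=5
Op 5: inc R0 by 2 -> R0=(7,0,0,0) value=7
Op 6: merge R3<->R1 -> R3=(5,2,0,0) R1=(5,2,0,0)
Op 7: merge R2<->R1 -> R2=(5,2,5,0) R1=(5,2,5,0)
Op 8: merge R2<->R3 -> R2=(5,2,5,0) R3=(5,2,5,0)
Op 9: merge R3<->R0 -> R3=(7,2,5,0) R0=(7,2,5,0)

Answer: 14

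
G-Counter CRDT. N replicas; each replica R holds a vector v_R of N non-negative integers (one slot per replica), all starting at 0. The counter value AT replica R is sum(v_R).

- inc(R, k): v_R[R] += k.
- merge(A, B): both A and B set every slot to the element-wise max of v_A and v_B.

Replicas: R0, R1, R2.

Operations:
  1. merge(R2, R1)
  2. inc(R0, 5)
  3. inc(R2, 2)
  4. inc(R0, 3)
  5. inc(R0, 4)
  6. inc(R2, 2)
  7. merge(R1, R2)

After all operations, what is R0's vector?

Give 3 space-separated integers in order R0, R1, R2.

Op 1: merge R2<->R1 -> R2=(0,0,0) R1=(0,0,0)
Op 2: inc R0 by 5 -> R0=(5,0,0) value=5
Op 3: inc R2 by 2 -> R2=(0,0,2) value=2
Op 4: inc R0 by 3 -> R0=(8,0,0) value=8
Op 5: inc R0 by 4 -> R0=(12,0,0) value=12
Op 6: inc R2 by 2 -> R2=(0,0,4) value=4
Op 7: merge R1<->R2 -> R1=(0,0,4) R2=(0,0,4)

Answer: 12 0 0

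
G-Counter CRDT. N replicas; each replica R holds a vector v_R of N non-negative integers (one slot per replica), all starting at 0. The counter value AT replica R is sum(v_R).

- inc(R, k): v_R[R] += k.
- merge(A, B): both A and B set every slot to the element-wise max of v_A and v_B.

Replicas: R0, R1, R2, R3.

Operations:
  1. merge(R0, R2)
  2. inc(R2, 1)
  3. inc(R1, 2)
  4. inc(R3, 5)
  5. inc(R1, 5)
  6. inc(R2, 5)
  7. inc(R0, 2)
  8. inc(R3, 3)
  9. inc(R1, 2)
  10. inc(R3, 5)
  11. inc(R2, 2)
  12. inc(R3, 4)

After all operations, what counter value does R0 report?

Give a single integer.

Answer: 2

Derivation:
Op 1: merge R0<->R2 -> R0=(0,0,0,0) R2=(0,0,0,0)
Op 2: inc R2 by 1 -> R2=(0,0,1,0) value=1
Op 3: inc R1 by 2 -> R1=(0,2,0,0) value=2
Op 4: inc R3 by 5 -> R3=(0,0,0,5) value=5
Op 5: inc R1 by 5 -> R1=(0,7,0,0) value=7
Op 6: inc R2 by 5 -> R2=(0,0,6,0) value=6
Op 7: inc R0 by 2 -> R0=(2,0,0,0) value=2
Op 8: inc R3 by 3 -> R3=(0,0,0,8) value=8
Op 9: inc R1 by 2 -> R1=(0,9,0,0) value=9
Op 10: inc R3 by 5 -> R3=(0,0,0,13) value=13
Op 11: inc R2 by 2 -> R2=(0,0,8,0) value=8
Op 12: inc R3 by 4 -> R3=(0,0,0,17) value=17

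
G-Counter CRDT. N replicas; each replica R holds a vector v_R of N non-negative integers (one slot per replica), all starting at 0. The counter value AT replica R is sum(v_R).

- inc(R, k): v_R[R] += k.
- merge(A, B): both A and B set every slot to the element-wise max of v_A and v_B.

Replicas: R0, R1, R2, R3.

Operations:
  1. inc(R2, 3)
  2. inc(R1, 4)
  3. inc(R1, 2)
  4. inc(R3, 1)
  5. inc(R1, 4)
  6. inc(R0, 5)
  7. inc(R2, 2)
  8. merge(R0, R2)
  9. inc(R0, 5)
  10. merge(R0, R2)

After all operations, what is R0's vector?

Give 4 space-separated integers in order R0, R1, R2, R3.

Op 1: inc R2 by 3 -> R2=(0,0,3,0) value=3
Op 2: inc R1 by 4 -> R1=(0,4,0,0) value=4
Op 3: inc R1 by 2 -> R1=(0,6,0,0) value=6
Op 4: inc R3 by 1 -> R3=(0,0,0,1) value=1
Op 5: inc R1 by 4 -> R1=(0,10,0,0) value=10
Op 6: inc R0 by 5 -> R0=(5,0,0,0) value=5
Op 7: inc R2 by 2 -> R2=(0,0,5,0) value=5
Op 8: merge R0<->R2 -> R0=(5,0,5,0) R2=(5,0,5,0)
Op 9: inc R0 by 5 -> R0=(10,0,5,0) value=15
Op 10: merge R0<->R2 -> R0=(10,0,5,0) R2=(10,0,5,0)

Answer: 10 0 5 0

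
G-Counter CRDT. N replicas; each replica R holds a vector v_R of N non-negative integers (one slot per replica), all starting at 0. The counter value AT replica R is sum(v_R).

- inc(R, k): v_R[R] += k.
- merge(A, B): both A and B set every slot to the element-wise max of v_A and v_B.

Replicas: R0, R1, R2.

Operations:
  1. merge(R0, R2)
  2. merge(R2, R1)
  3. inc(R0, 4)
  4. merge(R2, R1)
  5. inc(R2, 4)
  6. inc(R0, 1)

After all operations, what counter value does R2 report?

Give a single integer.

Op 1: merge R0<->R2 -> R0=(0,0,0) R2=(0,0,0)
Op 2: merge R2<->R1 -> R2=(0,0,0) R1=(0,0,0)
Op 3: inc R0 by 4 -> R0=(4,0,0) value=4
Op 4: merge R2<->R1 -> R2=(0,0,0) R1=(0,0,0)
Op 5: inc R2 by 4 -> R2=(0,0,4) value=4
Op 6: inc R0 by 1 -> R0=(5,0,0) value=5

Answer: 4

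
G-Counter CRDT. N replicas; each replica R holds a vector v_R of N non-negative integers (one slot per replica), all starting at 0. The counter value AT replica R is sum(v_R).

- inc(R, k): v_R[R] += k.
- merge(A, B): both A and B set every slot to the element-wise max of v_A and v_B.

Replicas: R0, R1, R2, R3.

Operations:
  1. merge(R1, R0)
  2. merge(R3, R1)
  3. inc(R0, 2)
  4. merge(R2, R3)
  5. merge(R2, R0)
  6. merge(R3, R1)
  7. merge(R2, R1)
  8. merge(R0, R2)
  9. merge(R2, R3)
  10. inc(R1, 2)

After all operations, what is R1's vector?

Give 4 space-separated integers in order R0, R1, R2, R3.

Op 1: merge R1<->R0 -> R1=(0,0,0,0) R0=(0,0,0,0)
Op 2: merge R3<->R1 -> R3=(0,0,0,0) R1=(0,0,0,0)
Op 3: inc R0 by 2 -> R0=(2,0,0,0) value=2
Op 4: merge R2<->R3 -> R2=(0,0,0,0) R3=(0,0,0,0)
Op 5: merge R2<->R0 -> R2=(2,0,0,0) R0=(2,0,0,0)
Op 6: merge R3<->R1 -> R3=(0,0,0,0) R1=(0,0,0,0)
Op 7: merge R2<->R1 -> R2=(2,0,0,0) R1=(2,0,0,0)
Op 8: merge R0<->R2 -> R0=(2,0,0,0) R2=(2,0,0,0)
Op 9: merge R2<->R3 -> R2=(2,0,0,0) R3=(2,0,0,0)
Op 10: inc R1 by 2 -> R1=(2,2,0,0) value=4

Answer: 2 2 0 0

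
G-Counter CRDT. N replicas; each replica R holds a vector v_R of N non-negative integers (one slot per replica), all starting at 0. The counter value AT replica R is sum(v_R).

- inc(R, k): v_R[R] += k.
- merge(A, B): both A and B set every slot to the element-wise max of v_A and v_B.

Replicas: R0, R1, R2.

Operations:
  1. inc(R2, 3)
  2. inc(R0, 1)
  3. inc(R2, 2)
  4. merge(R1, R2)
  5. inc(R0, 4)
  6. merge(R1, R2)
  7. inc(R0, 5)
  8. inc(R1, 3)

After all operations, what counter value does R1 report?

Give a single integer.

Op 1: inc R2 by 3 -> R2=(0,0,3) value=3
Op 2: inc R0 by 1 -> R0=(1,0,0) value=1
Op 3: inc R2 by 2 -> R2=(0,0,5) value=5
Op 4: merge R1<->R2 -> R1=(0,0,5) R2=(0,0,5)
Op 5: inc R0 by 4 -> R0=(5,0,0) value=5
Op 6: merge R1<->R2 -> R1=(0,0,5) R2=(0,0,5)
Op 7: inc R0 by 5 -> R0=(10,0,0) value=10
Op 8: inc R1 by 3 -> R1=(0,3,5) value=8

Answer: 8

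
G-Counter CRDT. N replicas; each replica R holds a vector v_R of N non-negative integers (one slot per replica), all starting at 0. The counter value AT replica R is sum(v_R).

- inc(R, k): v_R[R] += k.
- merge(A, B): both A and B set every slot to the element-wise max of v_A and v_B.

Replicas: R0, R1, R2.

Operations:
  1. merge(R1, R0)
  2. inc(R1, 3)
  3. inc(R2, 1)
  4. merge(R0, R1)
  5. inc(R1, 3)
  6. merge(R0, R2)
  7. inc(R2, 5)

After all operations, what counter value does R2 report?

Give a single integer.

Op 1: merge R1<->R0 -> R1=(0,0,0) R0=(0,0,0)
Op 2: inc R1 by 3 -> R1=(0,3,0) value=3
Op 3: inc R2 by 1 -> R2=(0,0,1) value=1
Op 4: merge R0<->R1 -> R0=(0,3,0) R1=(0,3,0)
Op 5: inc R1 by 3 -> R1=(0,6,0) value=6
Op 6: merge R0<->R2 -> R0=(0,3,1) R2=(0,3,1)
Op 7: inc R2 by 5 -> R2=(0,3,6) value=9

Answer: 9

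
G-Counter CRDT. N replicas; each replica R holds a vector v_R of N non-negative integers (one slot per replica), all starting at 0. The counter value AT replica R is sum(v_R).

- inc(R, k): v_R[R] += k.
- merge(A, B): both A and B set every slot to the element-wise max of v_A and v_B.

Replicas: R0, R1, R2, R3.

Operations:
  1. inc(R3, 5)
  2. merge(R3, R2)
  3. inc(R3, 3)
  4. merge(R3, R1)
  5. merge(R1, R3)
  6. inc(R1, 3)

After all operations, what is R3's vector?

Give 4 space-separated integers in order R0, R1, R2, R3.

Op 1: inc R3 by 5 -> R3=(0,0,0,5) value=5
Op 2: merge R3<->R2 -> R3=(0,0,0,5) R2=(0,0,0,5)
Op 3: inc R3 by 3 -> R3=(0,0,0,8) value=8
Op 4: merge R3<->R1 -> R3=(0,0,0,8) R1=(0,0,0,8)
Op 5: merge R1<->R3 -> R1=(0,0,0,8) R3=(0,0,0,8)
Op 6: inc R1 by 3 -> R1=(0,3,0,8) value=11

Answer: 0 0 0 8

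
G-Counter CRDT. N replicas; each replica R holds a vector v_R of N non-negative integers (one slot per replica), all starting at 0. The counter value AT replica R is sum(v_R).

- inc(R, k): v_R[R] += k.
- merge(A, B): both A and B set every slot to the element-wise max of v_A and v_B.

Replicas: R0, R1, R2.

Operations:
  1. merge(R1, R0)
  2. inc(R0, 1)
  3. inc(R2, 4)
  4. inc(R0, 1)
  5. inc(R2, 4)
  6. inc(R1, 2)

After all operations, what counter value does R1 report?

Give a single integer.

Answer: 2

Derivation:
Op 1: merge R1<->R0 -> R1=(0,0,0) R0=(0,0,0)
Op 2: inc R0 by 1 -> R0=(1,0,0) value=1
Op 3: inc R2 by 4 -> R2=(0,0,4) value=4
Op 4: inc R0 by 1 -> R0=(2,0,0) value=2
Op 5: inc R2 by 4 -> R2=(0,0,8) value=8
Op 6: inc R1 by 2 -> R1=(0,2,0) value=2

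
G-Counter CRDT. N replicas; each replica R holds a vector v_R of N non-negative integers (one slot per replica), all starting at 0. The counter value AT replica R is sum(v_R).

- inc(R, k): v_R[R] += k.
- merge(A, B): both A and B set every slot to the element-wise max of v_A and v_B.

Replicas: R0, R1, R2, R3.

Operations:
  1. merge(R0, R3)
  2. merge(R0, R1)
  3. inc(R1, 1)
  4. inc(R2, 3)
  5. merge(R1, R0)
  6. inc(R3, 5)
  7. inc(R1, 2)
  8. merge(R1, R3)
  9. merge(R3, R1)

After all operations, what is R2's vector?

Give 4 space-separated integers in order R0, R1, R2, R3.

Op 1: merge R0<->R3 -> R0=(0,0,0,0) R3=(0,0,0,0)
Op 2: merge R0<->R1 -> R0=(0,0,0,0) R1=(0,0,0,0)
Op 3: inc R1 by 1 -> R1=(0,1,0,0) value=1
Op 4: inc R2 by 3 -> R2=(0,0,3,0) value=3
Op 5: merge R1<->R0 -> R1=(0,1,0,0) R0=(0,1,0,0)
Op 6: inc R3 by 5 -> R3=(0,0,0,5) value=5
Op 7: inc R1 by 2 -> R1=(0,3,0,0) value=3
Op 8: merge R1<->R3 -> R1=(0,3,0,5) R3=(0,3,0,5)
Op 9: merge R3<->R1 -> R3=(0,3,0,5) R1=(0,3,0,5)

Answer: 0 0 3 0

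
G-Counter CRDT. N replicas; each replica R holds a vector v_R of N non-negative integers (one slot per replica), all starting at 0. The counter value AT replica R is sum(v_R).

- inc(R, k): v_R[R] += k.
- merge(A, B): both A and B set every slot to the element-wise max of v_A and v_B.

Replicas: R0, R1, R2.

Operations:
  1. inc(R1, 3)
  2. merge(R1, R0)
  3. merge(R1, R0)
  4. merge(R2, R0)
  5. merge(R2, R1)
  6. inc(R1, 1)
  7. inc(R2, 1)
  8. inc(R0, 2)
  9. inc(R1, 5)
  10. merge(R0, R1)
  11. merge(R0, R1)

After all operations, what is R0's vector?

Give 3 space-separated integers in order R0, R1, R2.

Op 1: inc R1 by 3 -> R1=(0,3,0) value=3
Op 2: merge R1<->R0 -> R1=(0,3,0) R0=(0,3,0)
Op 3: merge R1<->R0 -> R1=(0,3,0) R0=(0,3,0)
Op 4: merge R2<->R0 -> R2=(0,3,0) R0=(0,3,0)
Op 5: merge R2<->R1 -> R2=(0,3,0) R1=(0,3,0)
Op 6: inc R1 by 1 -> R1=(0,4,0) value=4
Op 7: inc R2 by 1 -> R2=(0,3,1) value=4
Op 8: inc R0 by 2 -> R0=(2,3,0) value=5
Op 9: inc R1 by 5 -> R1=(0,9,0) value=9
Op 10: merge R0<->R1 -> R0=(2,9,0) R1=(2,9,0)
Op 11: merge R0<->R1 -> R0=(2,9,0) R1=(2,9,0)

Answer: 2 9 0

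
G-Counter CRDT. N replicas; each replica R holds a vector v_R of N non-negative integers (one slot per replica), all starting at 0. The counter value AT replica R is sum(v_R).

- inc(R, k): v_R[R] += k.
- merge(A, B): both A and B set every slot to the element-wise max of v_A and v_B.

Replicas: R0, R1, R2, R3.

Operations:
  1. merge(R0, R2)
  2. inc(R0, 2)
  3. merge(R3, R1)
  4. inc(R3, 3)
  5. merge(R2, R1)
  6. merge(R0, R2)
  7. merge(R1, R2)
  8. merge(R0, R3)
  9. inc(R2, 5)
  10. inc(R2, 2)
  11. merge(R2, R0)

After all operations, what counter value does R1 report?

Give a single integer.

Op 1: merge R0<->R2 -> R0=(0,0,0,0) R2=(0,0,0,0)
Op 2: inc R0 by 2 -> R0=(2,0,0,0) value=2
Op 3: merge R3<->R1 -> R3=(0,0,0,0) R1=(0,0,0,0)
Op 4: inc R3 by 3 -> R3=(0,0,0,3) value=3
Op 5: merge R2<->R1 -> R2=(0,0,0,0) R1=(0,0,0,0)
Op 6: merge R0<->R2 -> R0=(2,0,0,0) R2=(2,0,0,0)
Op 7: merge R1<->R2 -> R1=(2,0,0,0) R2=(2,0,0,0)
Op 8: merge R0<->R3 -> R0=(2,0,0,3) R3=(2,0,0,3)
Op 9: inc R2 by 5 -> R2=(2,0,5,0) value=7
Op 10: inc R2 by 2 -> R2=(2,0,7,0) value=9
Op 11: merge R2<->R0 -> R2=(2,0,7,3) R0=(2,0,7,3)

Answer: 2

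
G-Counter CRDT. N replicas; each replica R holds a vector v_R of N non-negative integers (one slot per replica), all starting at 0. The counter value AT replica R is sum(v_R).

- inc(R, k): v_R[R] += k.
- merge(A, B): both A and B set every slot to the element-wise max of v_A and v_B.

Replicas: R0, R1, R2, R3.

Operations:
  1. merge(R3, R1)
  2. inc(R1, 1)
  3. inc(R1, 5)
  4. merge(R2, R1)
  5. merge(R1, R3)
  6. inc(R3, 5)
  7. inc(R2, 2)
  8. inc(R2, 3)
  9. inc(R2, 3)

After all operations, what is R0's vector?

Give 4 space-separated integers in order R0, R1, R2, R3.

Answer: 0 0 0 0

Derivation:
Op 1: merge R3<->R1 -> R3=(0,0,0,0) R1=(0,0,0,0)
Op 2: inc R1 by 1 -> R1=(0,1,0,0) value=1
Op 3: inc R1 by 5 -> R1=(0,6,0,0) value=6
Op 4: merge R2<->R1 -> R2=(0,6,0,0) R1=(0,6,0,0)
Op 5: merge R1<->R3 -> R1=(0,6,0,0) R3=(0,6,0,0)
Op 6: inc R3 by 5 -> R3=(0,6,0,5) value=11
Op 7: inc R2 by 2 -> R2=(0,6,2,0) value=8
Op 8: inc R2 by 3 -> R2=(0,6,5,0) value=11
Op 9: inc R2 by 3 -> R2=(0,6,8,0) value=14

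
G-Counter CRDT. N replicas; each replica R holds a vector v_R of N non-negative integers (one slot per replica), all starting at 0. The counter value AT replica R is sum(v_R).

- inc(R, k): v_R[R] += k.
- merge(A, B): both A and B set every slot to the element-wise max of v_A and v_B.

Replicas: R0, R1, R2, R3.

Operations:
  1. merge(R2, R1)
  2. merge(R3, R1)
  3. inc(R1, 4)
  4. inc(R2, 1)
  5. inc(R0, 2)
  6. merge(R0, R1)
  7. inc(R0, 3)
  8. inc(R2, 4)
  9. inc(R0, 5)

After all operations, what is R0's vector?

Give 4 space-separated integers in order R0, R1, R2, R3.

Answer: 10 4 0 0

Derivation:
Op 1: merge R2<->R1 -> R2=(0,0,0,0) R1=(0,0,0,0)
Op 2: merge R3<->R1 -> R3=(0,0,0,0) R1=(0,0,0,0)
Op 3: inc R1 by 4 -> R1=(0,4,0,0) value=4
Op 4: inc R2 by 1 -> R2=(0,0,1,0) value=1
Op 5: inc R0 by 2 -> R0=(2,0,0,0) value=2
Op 6: merge R0<->R1 -> R0=(2,4,0,0) R1=(2,4,0,0)
Op 7: inc R0 by 3 -> R0=(5,4,0,0) value=9
Op 8: inc R2 by 4 -> R2=(0,0,5,0) value=5
Op 9: inc R0 by 5 -> R0=(10,4,0,0) value=14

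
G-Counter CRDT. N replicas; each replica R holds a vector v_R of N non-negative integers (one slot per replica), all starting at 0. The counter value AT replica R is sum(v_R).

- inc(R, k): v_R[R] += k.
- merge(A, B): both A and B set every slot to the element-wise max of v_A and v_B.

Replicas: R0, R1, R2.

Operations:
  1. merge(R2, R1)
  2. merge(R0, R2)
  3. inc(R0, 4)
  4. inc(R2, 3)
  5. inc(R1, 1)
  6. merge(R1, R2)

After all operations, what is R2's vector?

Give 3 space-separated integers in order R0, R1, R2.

Op 1: merge R2<->R1 -> R2=(0,0,0) R1=(0,0,0)
Op 2: merge R0<->R2 -> R0=(0,0,0) R2=(0,0,0)
Op 3: inc R0 by 4 -> R0=(4,0,0) value=4
Op 4: inc R2 by 3 -> R2=(0,0,3) value=3
Op 5: inc R1 by 1 -> R1=(0,1,0) value=1
Op 6: merge R1<->R2 -> R1=(0,1,3) R2=(0,1,3)

Answer: 0 1 3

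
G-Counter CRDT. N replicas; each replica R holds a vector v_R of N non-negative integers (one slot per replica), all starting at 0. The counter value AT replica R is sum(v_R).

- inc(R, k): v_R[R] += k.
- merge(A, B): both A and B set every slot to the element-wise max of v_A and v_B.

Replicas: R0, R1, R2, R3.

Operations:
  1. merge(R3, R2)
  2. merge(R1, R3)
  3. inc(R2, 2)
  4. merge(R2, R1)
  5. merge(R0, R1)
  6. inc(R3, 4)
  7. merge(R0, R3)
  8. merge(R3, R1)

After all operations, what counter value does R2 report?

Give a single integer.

Op 1: merge R3<->R2 -> R3=(0,0,0,0) R2=(0,0,0,0)
Op 2: merge R1<->R3 -> R1=(0,0,0,0) R3=(0,0,0,0)
Op 3: inc R2 by 2 -> R2=(0,0,2,0) value=2
Op 4: merge R2<->R1 -> R2=(0,0,2,0) R1=(0,0,2,0)
Op 5: merge R0<->R1 -> R0=(0,0,2,0) R1=(0,0,2,0)
Op 6: inc R3 by 4 -> R3=(0,0,0,4) value=4
Op 7: merge R0<->R3 -> R0=(0,0,2,4) R3=(0,0,2,4)
Op 8: merge R3<->R1 -> R3=(0,0,2,4) R1=(0,0,2,4)

Answer: 2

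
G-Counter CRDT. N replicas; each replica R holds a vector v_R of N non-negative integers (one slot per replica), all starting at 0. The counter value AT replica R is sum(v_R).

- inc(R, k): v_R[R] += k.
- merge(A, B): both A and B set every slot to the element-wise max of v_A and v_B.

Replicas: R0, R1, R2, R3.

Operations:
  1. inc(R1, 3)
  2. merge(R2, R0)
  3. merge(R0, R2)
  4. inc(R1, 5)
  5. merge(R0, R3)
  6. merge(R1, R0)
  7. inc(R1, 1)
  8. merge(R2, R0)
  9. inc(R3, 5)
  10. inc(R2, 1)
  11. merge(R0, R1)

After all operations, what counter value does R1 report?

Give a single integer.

Answer: 9

Derivation:
Op 1: inc R1 by 3 -> R1=(0,3,0,0) value=3
Op 2: merge R2<->R0 -> R2=(0,0,0,0) R0=(0,0,0,0)
Op 3: merge R0<->R2 -> R0=(0,0,0,0) R2=(0,0,0,0)
Op 4: inc R1 by 5 -> R1=(0,8,0,0) value=8
Op 5: merge R0<->R3 -> R0=(0,0,0,0) R3=(0,0,0,0)
Op 6: merge R1<->R0 -> R1=(0,8,0,0) R0=(0,8,0,0)
Op 7: inc R1 by 1 -> R1=(0,9,0,0) value=9
Op 8: merge R2<->R0 -> R2=(0,8,0,0) R0=(0,8,0,0)
Op 9: inc R3 by 5 -> R3=(0,0,0,5) value=5
Op 10: inc R2 by 1 -> R2=(0,8,1,0) value=9
Op 11: merge R0<->R1 -> R0=(0,9,0,0) R1=(0,9,0,0)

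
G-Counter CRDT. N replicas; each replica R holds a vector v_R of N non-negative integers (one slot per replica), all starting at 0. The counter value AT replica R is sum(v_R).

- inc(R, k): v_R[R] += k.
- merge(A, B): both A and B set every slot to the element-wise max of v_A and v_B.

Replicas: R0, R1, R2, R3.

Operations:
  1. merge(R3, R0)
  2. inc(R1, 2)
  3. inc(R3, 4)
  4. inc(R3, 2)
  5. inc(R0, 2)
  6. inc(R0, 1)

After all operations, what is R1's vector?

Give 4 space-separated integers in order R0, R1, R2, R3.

Op 1: merge R3<->R0 -> R3=(0,0,0,0) R0=(0,0,0,0)
Op 2: inc R1 by 2 -> R1=(0,2,0,0) value=2
Op 3: inc R3 by 4 -> R3=(0,0,0,4) value=4
Op 4: inc R3 by 2 -> R3=(0,0,0,6) value=6
Op 5: inc R0 by 2 -> R0=(2,0,0,0) value=2
Op 6: inc R0 by 1 -> R0=(3,0,0,0) value=3

Answer: 0 2 0 0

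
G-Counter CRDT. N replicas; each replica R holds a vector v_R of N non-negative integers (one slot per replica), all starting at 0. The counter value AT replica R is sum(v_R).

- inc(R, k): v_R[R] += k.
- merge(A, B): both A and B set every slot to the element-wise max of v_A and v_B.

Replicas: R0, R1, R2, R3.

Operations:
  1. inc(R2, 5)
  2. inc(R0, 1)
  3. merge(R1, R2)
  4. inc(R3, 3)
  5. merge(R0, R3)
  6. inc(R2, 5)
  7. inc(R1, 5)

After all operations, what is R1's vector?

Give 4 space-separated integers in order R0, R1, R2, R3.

Op 1: inc R2 by 5 -> R2=(0,0,5,0) value=5
Op 2: inc R0 by 1 -> R0=(1,0,0,0) value=1
Op 3: merge R1<->R2 -> R1=(0,0,5,0) R2=(0,0,5,0)
Op 4: inc R3 by 3 -> R3=(0,0,0,3) value=3
Op 5: merge R0<->R3 -> R0=(1,0,0,3) R3=(1,0,0,3)
Op 6: inc R2 by 5 -> R2=(0,0,10,0) value=10
Op 7: inc R1 by 5 -> R1=(0,5,5,0) value=10

Answer: 0 5 5 0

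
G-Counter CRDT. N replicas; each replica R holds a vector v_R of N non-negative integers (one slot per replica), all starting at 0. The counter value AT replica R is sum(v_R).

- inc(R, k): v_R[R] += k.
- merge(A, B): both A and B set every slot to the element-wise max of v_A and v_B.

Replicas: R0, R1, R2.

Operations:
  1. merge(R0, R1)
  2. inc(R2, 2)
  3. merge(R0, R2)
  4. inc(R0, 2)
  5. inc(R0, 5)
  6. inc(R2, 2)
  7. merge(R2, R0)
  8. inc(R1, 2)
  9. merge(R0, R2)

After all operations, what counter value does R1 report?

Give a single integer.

Answer: 2

Derivation:
Op 1: merge R0<->R1 -> R0=(0,0,0) R1=(0,0,0)
Op 2: inc R2 by 2 -> R2=(0,0,2) value=2
Op 3: merge R0<->R2 -> R0=(0,0,2) R2=(0,0,2)
Op 4: inc R0 by 2 -> R0=(2,0,2) value=4
Op 5: inc R0 by 5 -> R0=(7,0,2) value=9
Op 6: inc R2 by 2 -> R2=(0,0,4) value=4
Op 7: merge R2<->R0 -> R2=(7,0,4) R0=(7,0,4)
Op 8: inc R1 by 2 -> R1=(0,2,0) value=2
Op 9: merge R0<->R2 -> R0=(7,0,4) R2=(7,0,4)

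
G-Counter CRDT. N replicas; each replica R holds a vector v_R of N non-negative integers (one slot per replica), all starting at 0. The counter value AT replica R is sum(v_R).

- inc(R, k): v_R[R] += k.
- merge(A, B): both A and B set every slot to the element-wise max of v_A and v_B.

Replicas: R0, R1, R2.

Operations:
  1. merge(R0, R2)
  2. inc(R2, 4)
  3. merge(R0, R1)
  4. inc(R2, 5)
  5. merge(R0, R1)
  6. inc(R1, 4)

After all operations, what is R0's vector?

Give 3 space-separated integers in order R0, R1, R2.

Op 1: merge R0<->R2 -> R0=(0,0,0) R2=(0,0,0)
Op 2: inc R2 by 4 -> R2=(0,0,4) value=4
Op 3: merge R0<->R1 -> R0=(0,0,0) R1=(0,0,0)
Op 4: inc R2 by 5 -> R2=(0,0,9) value=9
Op 5: merge R0<->R1 -> R0=(0,0,0) R1=(0,0,0)
Op 6: inc R1 by 4 -> R1=(0,4,0) value=4

Answer: 0 0 0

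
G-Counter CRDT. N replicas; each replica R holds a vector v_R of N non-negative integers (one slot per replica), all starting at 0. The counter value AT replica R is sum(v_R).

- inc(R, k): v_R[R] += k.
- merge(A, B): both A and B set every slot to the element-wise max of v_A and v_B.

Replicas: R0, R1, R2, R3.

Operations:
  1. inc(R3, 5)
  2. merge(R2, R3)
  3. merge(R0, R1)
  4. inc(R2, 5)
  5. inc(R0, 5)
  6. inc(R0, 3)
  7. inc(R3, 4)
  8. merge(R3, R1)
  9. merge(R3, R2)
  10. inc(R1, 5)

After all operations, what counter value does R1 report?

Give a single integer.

Answer: 14

Derivation:
Op 1: inc R3 by 5 -> R3=(0,0,0,5) value=5
Op 2: merge R2<->R3 -> R2=(0,0,0,5) R3=(0,0,0,5)
Op 3: merge R0<->R1 -> R0=(0,0,0,0) R1=(0,0,0,0)
Op 4: inc R2 by 5 -> R2=(0,0,5,5) value=10
Op 5: inc R0 by 5 -> R0=(5,0,0,0) value=5
Op 6: inc R0 by 3 -> R0=(8,0,0,0) value=8
Op 7: inc R3 by 4 -> R3=(0,0,0,9) value=9
Op 8: merge R3<->R1 -> R3=(0,0,0,9) R1=(0,0,0,9)
Op 9: merge R3<->R2 -> R3=(0,0,5,9) R2=(0,0,5,9)
Op 10: inc R1 by 5 -> R1=(0,5,0,9) value=14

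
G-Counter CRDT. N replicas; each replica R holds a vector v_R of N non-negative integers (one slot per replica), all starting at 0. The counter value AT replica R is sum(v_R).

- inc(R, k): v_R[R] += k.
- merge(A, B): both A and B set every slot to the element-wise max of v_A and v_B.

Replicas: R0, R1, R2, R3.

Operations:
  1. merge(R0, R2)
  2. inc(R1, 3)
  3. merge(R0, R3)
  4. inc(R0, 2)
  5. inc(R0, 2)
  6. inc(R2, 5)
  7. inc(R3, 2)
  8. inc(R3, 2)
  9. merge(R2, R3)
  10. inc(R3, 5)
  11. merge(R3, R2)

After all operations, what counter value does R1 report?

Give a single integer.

Op 1: merge R0<->R2 -> R0=(0,0,0,0) R2=(0,0,0,0)
Op 2: inc R1 by 3 -> R1=(0,3,0,0) value=3
Op 3: merge R0<->R3 -> R0=(0,0,0,0) R3=(0,0,0,0)
Op 4: inc R0 by 2 -> R0=(2,0,0,0) value=2
Op 5: inc R0 by 2 -> R0=(4,0,0,0) value=4
Op 6: inc R2 by 5 -> R2=(0,0,5,0) value=5
Op 7: inc R3 by 2 -> R3=(0,0,0,2) value=2
Op 8: inc R3 by 2 -> R3=(0,0,0,4) value=4
Op 9: merge R2<->R3 -> R2=(0,0,5,4) R3=(0,0,5,4)
Op 10: inc R3 by 5 -> R3=(0,0,5,9) value=14
Op 11: merge R3<->R2 -> R3=(0,0,5,9) R2=(0,0,5,9)

Answer: 3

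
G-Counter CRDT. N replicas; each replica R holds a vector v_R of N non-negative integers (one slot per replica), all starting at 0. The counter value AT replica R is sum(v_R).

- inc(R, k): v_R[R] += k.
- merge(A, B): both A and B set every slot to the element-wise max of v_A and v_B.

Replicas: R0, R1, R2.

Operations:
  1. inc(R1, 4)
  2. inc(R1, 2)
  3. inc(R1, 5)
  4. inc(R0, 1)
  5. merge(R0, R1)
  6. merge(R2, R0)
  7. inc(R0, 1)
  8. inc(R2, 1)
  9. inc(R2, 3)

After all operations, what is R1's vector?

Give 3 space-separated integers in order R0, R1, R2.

Answer: 1 11 0

Derivation:
Op 1: inc R1 by 4 -> R1=(0,4,0) value=4
Op 2: inc R1 by 2 -> R1=(0,6,0) value=6
Op 3: inc R1 by 5 -> R1=(0,11,0) value=11
Op 4: inc R0 by 1 -> R0=(1,0,0) value=1
Op 5: merge R0<->R1 -> R0=(1,11,0) R1=(1,11,0)
Op 6: merge R2<->R0 -> R2=(1,11,0) R0=(1,11,0)
Op 7: inc R0 by 1 -> R0=(2,11,0) value=13
Op 8: inc R2 by 1 -> R2=(1,11,1) value=13
Op 9: inc R2 by 3 -> R2=(1,11,4) value=16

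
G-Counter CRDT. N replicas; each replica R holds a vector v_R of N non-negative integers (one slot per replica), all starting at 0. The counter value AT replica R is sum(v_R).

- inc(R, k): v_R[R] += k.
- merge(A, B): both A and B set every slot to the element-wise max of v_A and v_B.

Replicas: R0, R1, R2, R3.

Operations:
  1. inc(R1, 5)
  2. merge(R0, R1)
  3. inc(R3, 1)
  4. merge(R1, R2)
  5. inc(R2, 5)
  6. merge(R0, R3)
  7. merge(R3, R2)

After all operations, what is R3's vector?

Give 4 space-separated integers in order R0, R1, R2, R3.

Op 1: inc R1 by 5 -> R1=(0,5,0,0) value=5
Op 2: merge R0<->R1 -> R0=(0,5,0,0) R1=(0,5,0,0)
Op 3: inc R3 by 1 -> R3=(0,0,0,1) value=1
Op 4: merge R1<->R2 -> R1=(0,5,0,0) R2=(0,5,0,0)
Op 5: inc R2 by 5 -> R2=(0,5,5,0) value=10
Op 6: merge R0<->R3 -> R0=(0,5,0,1) R3=(0,5,0,1)
Op 7: merge R3<->R2 -> R3=(0,5,5,1) R2=(0,5,5,1)

Answer: 0 5 5 1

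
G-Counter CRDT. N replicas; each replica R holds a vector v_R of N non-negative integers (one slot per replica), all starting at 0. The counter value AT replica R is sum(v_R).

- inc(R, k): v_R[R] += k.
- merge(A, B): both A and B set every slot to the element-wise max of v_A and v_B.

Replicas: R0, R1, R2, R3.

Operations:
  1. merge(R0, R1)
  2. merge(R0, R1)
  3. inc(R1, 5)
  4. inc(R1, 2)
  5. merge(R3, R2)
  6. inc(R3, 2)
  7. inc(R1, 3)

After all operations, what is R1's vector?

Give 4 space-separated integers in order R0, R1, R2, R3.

Answer: 0 10 0 0

Derivation:
Op 1: merge R0<->R1 -> R0=(0,0,0,0) R1=(0,0,0,0)
Op 2: merge R0<->R1 -> R0=(0,0,0,0) R1=(0,0,0,0)
Op 3: inc R1 by 5 -> R1=(0,5,0,0) value=5
Op 4: inc R1 by 2 -> R1=(0,7,0,0) value=7
Op 5: merge R3<->R2 -> R3=(0,0,0,0) R2=(0,0,0,0)
Op 6: inc R3 by 2 -> R3=(0,0,0,2) value=2
Op 7: inc R1 by 3 -> R1=(0,10,0,0) value=10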